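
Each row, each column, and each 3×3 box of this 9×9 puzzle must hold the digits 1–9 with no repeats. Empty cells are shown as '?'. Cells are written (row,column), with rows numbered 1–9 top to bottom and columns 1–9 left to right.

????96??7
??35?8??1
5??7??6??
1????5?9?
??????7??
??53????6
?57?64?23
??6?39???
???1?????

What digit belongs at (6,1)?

7

(2,8) = 4: row 2 has {1,3,5,8}; col 8 has {2,9}; box has {1,6,7} → only 4 remains.
(7,4) = 8: row 7 has {2,3,4,5,6,7}; col 4 has {1,3,5,7}; box has {1,3,4,6,9} → only 8 remains.
(8,4) = 2: row 8 has {3,6,9}; col 4 has {1,3,5,7,8}; box has {1,3,4,6,8,9} → only 2 remains.
(9,6) = 7: row 9 has {1}; col 6 has {4,5,6,8,9}; box has {1,2,3,4,6,8,9} → only 7 remains.
(1,4) = 4: row 1 has {6,7,9}; col 4 has {1,2,3,5,7,8}; box has {5,6,7,8,9} → only 4 remains.
(2,5) = 2: row 2 has {1,3,4,5,8}; col 5 has {3,6,9}; box has {4,5,6,7,8,9} → only 2 remains.
(2,7) = 9: row 2 has {1,2,3,4,5,8}; col 7 has {6,7}; box has {1,4,6,7} → only 9 remains.
(3,5) = 1: row 3 has {5,6,7}; col 5 has {2,3,6,9}; box has {2,4,5,6,7,8,9} → only 1 remains.
(3,6) = 3: row 3 has {1,5,6,7}; col 6 has {4,5,6,7,8,9}; box has {1,2,4,5,6,7,8,9} → only 3 remains.
(3,8) = 8: row 3 has {1,3,5,6,7}; col 8 has {2,4,9}; box has {1,4,6,7,9} → only 8 remains.
(3,9) = 2: row 3 has {1,3,5,6,7,8}; col 9 has {1,3,6,7}; box has {1,4,6,7,8,9} → only 2 remains.
(4,4) = 6: row 4 has {1,5,9}; col 4 has {1,2,3,4,5,7,8}; box has {3,5} → only 6 remains.
(5,4) = 9: row 5 has {7}; col 4 has {1,2,3,4,5,6,7,8}; box has {3,5,6} → only 9 remains.
(6,8) = 1: row 6 has {3,5,6}; col 8 has {2,4,8,9}; box has {6,7,9} → only 1 remains.
(7,1) = 9: row 7 has {2,3,4,5,6,7,8}; col 1 has {1,5}; box has {5,6,7} → only 9 remains.
(7,7) = 1: row 7 has {2,3,4,5,6,7,8,9}; col 7 has {6,7,9}; box has {2,3} → only 1 remains.
(9,5) = 5: row 9 has {1,7}; col 5 has {1,2,3,6,9}; box has {1,2,3,4,6,7,8,9} → only 5 remains.
(9,8) = 6: row 9 has {1,5,7}; col 8 has {1,2,4,8,9}; box has {1,2,3} → only 6 remains.
(6,6) = 2: row 6 has {1,3,5,6}; col 6 has {3,4,5,6,7,8,9}; box has {3,5,6,9} → only 2 remains.
(5,6) = 1: row 5 has {7,9}; col 6 has {2,3,4,5,6,7,8,9}; box has {2,3,5,6,9} → only 1 remains.
(6,2) = 9: in row 6, 9 can only go here (every other open cell in that row sees a 9).
(3,2) = 4: row 3 has {1,2,3,5,6,7,8}; col 2 has {5,9}; box has {3,5} → only 4 remains.
(3,3) = 9: row 3 has {1,2,3,4,5,6,7,8}; col 3 has {3,5,6,7}; box has {3,4,5} → only 9 remains.
(8,2) = 1: in row 8, 1 can only go here (every other open cell in that row sees a 1).
(8,8) = 7: in row 8, 7 can only go here (every other open cell in that row sees a 7).
(1,3) = 1: in row 1, 1 can only go here (every other open cell in that row sees a 1).
(9,9) = 9: in row 9, 9 can only go here (every other open cell in that row sees a 9).
(4,7) = 2: in column 7, 2 can only go here (every other open cell in that column sees a 2).
(4,2) = 3: in row 4, 3 can only go here (every other open cell in that row sees a 3).
(4,5) = 7: in row 4, 7 can only go here (every other open cell in that row sees a 7).
(5,8) = 3: in row 5, 3 can only go here (every other open cell in that row sees a 3).
(1,8) = 5: row 1 has {1,4,6,7,9}; col 8 has {1,2,3,4,6,7,8,9}; box has {1,2,4,6,7,8,9} → only 5 remains.
(1,7) = 3: row 1 has {1,4,5,6,7,9}; col 7 has {1,2,6,7,9}; box has {1,2,4,5,6,7,8,9} → only 3 remains.
(5,9) = 5: in row 5, 5 can only go here (every other open cell in that row sees a 5).
(6,1) = 7: in row 6, 7 can only go here (every other open cell in that row sees a 7).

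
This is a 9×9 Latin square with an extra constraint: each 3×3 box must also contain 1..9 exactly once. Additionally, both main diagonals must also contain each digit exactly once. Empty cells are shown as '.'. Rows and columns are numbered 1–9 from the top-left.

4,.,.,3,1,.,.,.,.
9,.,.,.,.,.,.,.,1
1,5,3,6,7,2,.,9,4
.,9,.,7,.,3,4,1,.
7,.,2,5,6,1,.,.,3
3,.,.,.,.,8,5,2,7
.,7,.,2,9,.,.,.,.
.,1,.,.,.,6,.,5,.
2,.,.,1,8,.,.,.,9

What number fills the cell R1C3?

R2C2 = 2: row 2 has {1,9}; col 2 has {1,5,7,9}; box has {1,3,4,5,9}; main diagonal has {3,4,5,6,7,8,9} → only 2 remains.
R3C7 = 8: row 3 has {1,2,3,4,5,6,7,9}; col 7 has {4,5}; box has {1,4,9}; anti-diagonal has {1,2,3,6} → only 8 remains.
R4C5 = 2: row 4 has {1,3,4,7,9}; col 5 has {1,6,7,8,9}; box has {1,3,5,6,7,8} → only 2 remains.
R5C7 = 9: row 5 has {1,2,3,5,6,7}; col 7 has {4,5,8}; box has {1,2,3,4,5,7} → only 9 remains.
R5C8 = 8: row 5 has {1,2,3,5,6,7,9}; col 8 has {1,2,5,9}; box has {1,2,3,4,5,7,9} → only 8 remains.
R6C5 = 4: row 6 has {2,3,5,7,8}; col 5 has {1,2,6,7,8,9}; box has {1,2,3,5,6,7,8} → only 4 remains.
R7C7 = 1: row 7 has {2,7,9}; col 7 has {4,5,8,9}; box has {5,9}; main diagonal has {2,3,4,5,6,7,8,9} → only 1 remains.
R8C1 = 8: row 8 has {1,5,6}; col 1 has {1,2,3,4,7,9}; box has {1,2,7} → only 8 remains.
R8C4 = 4: row 8 has {1,5,6,8}; col 4 has {1,2,3,5,6,7}; box has {1,2,6,8,9} → only 4 remains.
R8C5 = 3: row 8 has {1,4,5,6,8}; col 5 has {1,2,4,6,7,8,9}; box has {1,2,4,6,8,9} → only 3 remains.
R8C9 = 2: row 8 has {1,3,4,5,6,8}; col 9 has {1,3,4,7,9}; box has {1,5,9} → only 2 remains.
R1C9 = 5: row 1 has {1,3,4}; col 9 has {1,2,3,4,7,9}; box has {1,4,8,9}; anti-diagonal has {1,2,3,6,8} → only 5 remains.
R2C4 = 8: row 2 has {1,2,9}; col 4 has {1,2,3,4,5,6,7}; box has {1,2,3,6,7} → only 8 remains.
R2C5 = 5: row 2 has {1,2,8,9}; col 5 has {1,2,3,4,6,7,8,9}; box has {1,2,3,6,7,8} → only 5 remains.
R2C6 = 4: row 2 has {1,2,5,8,9}; col 6 has {1,2,3,6,8}; box has {1,2,3,5,6,7,8} → only 4 remains.
R2C8 = 7: row 2 has {1,2,4,5,8,9}; col 8 has {1,2,5,8,9}; box has {1,4,5,8,9}; anti-diagonal has {1,2,3,5,6,8} → only 7 remains.
R4C9 = 6: row 4 has {1,2,3,4,7,9}; col 9 has {1,2,3,4,5,7,9}; box has {1,2,3,4,5,7,8,9} → only 6 remains.
R5C2 = 4: row 5 has {1,2,3,5,6,7,8,9}; col 2 has {1,2,5,7,9}; box has {2,3,7,9} → only 4 remains.
R6C2 = 6: row 6 has {2,3,4,5,7,8}; col 2 has {1,2,4,5,7,9}; box has {2,3,4,7,9} → only 6 remains.
R6C3 = 1: row 6 has {2,3,4,5,6,7,8}; col 3 has {2,3}; box has {2,3,4,6,7,9} → only 1 remains.
R6C4 = 9: row 6 has {1,2,3,4,5,6,7,8}; col 4 has {1,2,3,4,5,6,7,8}; box has {1,2,3,4,5,6,7,8}; anti-diagonal has {1,2,3,5,6,7,8} → only 9 remains.
R7C3 = 4: row 7 has {1,2,7,9}; col 3 has {1,2,3}; box has {1,2,7,8}; anti-diagonal has {1,2,3,5,6,7,8,9} → only 4 remains.
R7C6 = 5: row 7 has {1,2,4,7,9}; col 6 has {1,2,3,4,6,8}; box has {1,2,3,4,6,8,9} → only 5 remains.
R7C9 = 8: row 7 has {1,2,4,5,7,9}; col 9 has {1,2,3,4,5,6,7,9}; box has {1,2,5,9} → only 8 remains.
R8C3 = 9: row 8 has {1,2,3,4,5,6,8}; col 3 has {1,2,3,4}; box has {1,2,4,7,8} → only 9 remains.
R8C7 = 7: row 8 has {1,2,3,4,5,6,8,9}; col 7 has {1,4,5,8,9}; box has {1,2,5,8,9} → only 7 remains.
R9C2 = 3: row 9 has {1,2,8,9}; col 2 has {1,2,4,5,6,7,9}; box has {1,2,4,7,8,9} → only 3 remains.
R9C6 = 7: row 9 has {1,2,3,8,9}; col 6 has {1,2,3,4,5,6,8}; box has {1,2,3,4,5,6,8,9} → only 7 remains.
R9C7 = 6: row 9 has {1,2,3,7,8,9}; col 7 has {1,4,5,7,8,9}; box has {1,2,5,7,8,9} → only 6 remains.
R9C8 = 4: row 9 has {1,2,3,6,7,8,9}; col 8 has {1,2,5,7,8,9}; box has {1,2,5,6,7,8,9} → only 4 remains.
R1C2 = 8: row 1 has {1,3,4,5}; col 2 has {1,2,3,4,5,6,7,9}; box has {1,2,3,4,5,9} → only 8 remains.
R1C6 = 9: row 1 has {1,3,4,5,8}; col 6 has {1,2,3,4,5,6,7,8}; box has {1,2,3,4,5,6,7,8} → only 9 remains.
R1C7 = 2: row 1 has {1,3,4,5,8,9}; col 7 has {1,4,5,6,7,8,9}; box has {1,4,5,7,8,9} → only 2 remains.
R1C8 = 6: row 1 has {1,2,3,4,5,8,9}; col 8 has {1,2,4,5,7,8,9}; box has {1,2,4,5,7,8,9} → only 6 remains.
R2C3 = 6: row 2 has {1,2,4,5,7,8,9}; col 3 has {1,2,3,4,9}; box has {1,2,3,4,5,8,9} → only 6 remains.
R2C7 = 3: row 2 has {1,2,4,5,6,7,8,9}; col 7 has {1,2,4,5,6,7,8,9}; box has {1,2,4,5,6,7,8,9} → only 3 remains.
R4C1 = 5: row 4 has {1,2,3,4,6,7,9}; col 1 has {1,2,3,4,7,8,9}; box has {1,2,3,4,6,7,9} → only 5 remains.
R4C3 = 8: row 4 has {1,2,3,4,5,6,7,9}; col 3 has {1,2,3,4,6,9}; box has {1,2,3,4,5,6,7,9} → only 8 remains.
R7C1 = 6: row 7 has {1,2,4,5,7,8,9}; col 1 has {1,2,3,4,5,7,8,9}; box has {1,2,3,4,7,8,9} → only 6 remains.
R7C8 = 3: row 7 has {1,2,4,5,6,7,8,9}; col 8 has {1,2,4,5,6,7,8,9}; box has {1,2,4,5,6,7,8,9} → only 3 remains.
R9C3 = 5: row 9 has {1,2,3,4,6,7,8,9}; col 3 has {1,2,3,4,6,8,9}; box has {1,2,3,4,6,7,8,9} → only 5 remains.
R1C3 = 7: row 1 has {1,2,3,4,5,6,8,9}; col 3 has {1,2,3,4,5,6,8,9}; box has {1,2,3,4,5,6,8,9} → only 7 remains.

7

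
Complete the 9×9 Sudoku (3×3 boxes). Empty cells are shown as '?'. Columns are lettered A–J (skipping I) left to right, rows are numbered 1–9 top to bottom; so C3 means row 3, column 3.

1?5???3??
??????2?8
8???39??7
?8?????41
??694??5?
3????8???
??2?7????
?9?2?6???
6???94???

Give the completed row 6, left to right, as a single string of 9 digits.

341658729

C3 = 4: row 3 has {3,7,8,9}; col 3 has {2,5,6}; box has {1,5,8} → only 4 remains.
D2 = 4: in row 2, 4 can only go here (every other open cell in that row sees a 4).
J1 = 4: in row 1, 4 can only go here (every other open cell in that row sees a 4).
H1 = 9: in row 1, 9 can only go here (every other open cell in that row sees a 9).
B3 = 2: in row 3, 2 can only go here (every other open cell in that row sees a 2).
G5 = 8: in row 5, 8 can only go here (every other open cell in that row sees an 8).
B6 = 4: in row 6, 4 can only go here (every other open cell in that row sees a 4).
G3 = 5: in box 3, 5 can only go here (every other open cell in that box sees a 5).
A4 = 5: in box 4, 5 can only go here (every other open cell in that box sees a 5).
A7 = 4: row 7 has {2,7}; col 1 has {1,3,5,6,8}; box has {2,6,9} → only 4 remains.
A8 = 7: row 8 has {2,6,9}; col 1 has {1,3,4,5,6,8}; box has {2,4,6,9} → only 7 remains.
A2 = 9: row 2 has {2,4,8}; col 1 has {1,3,4,5,6,7,8}; box has {1,2,4,5,8} → only 9 remains.
A5 = 2: row 5 has {4,5,6,8,9}; col 1 has {1,3,4,5,6,7,8,9}; box has {3,4,5,6,8} → only 2 remains.
J5 = 3: row 5 has {2,4,5,6,8,9}; col 9 has {1,4,7,8}; box has {1,4,5,8} → only 3 remains.
J8 = 5: row 8 has {2,6,7,9}; col 9 has {1,3,4,7,8}; box has {} → only 5 remains.
J9 = 2: row 9 has {4,6,9}; col 9 has {1,3,4,5,7,8}; box has {5} → only 2 remains.
G8 = 4: in row 8, 4 can only go here (every other open cell in that row sees a 4).
H6 = 2: in column 8, 2 can only go here (every other open cell in that column sees a 2).
H9 = 7: in column 8, 7 can only go here (every other open cell in that column sees a 7).
G9 = 1: row 9 has {2,4,6,7,9}; col 7 has {2,3,4,5,8}; box has {2,4,5,7} → only 1 remains.
Singles propagation stalls before every target cell is settled. Branch on B1 (candidates {6,7}).
  Try B1 = 7: this forces F1=2, C2=3, B5=1, F5=7; then row 2 has no cell left for 7 — contradiction.
So B1 = 6.
Singles propagation stalls before every target cell is settled. Branch on B2 (candidates {3,7}).
  Try B2 = 7: this forces C2=3, B5=1, F5=7, C9=8, F1=2, F4=3, C8=1, E8=8; then E1 has no candidate left — contradiction.
So B2 = 3.
C2 = 7 (sole candidate).
C4 = 9 (sole candidate).
C6 = 1: row 6 has {2,3,4,8}; col 3 has {2,4,5,6,7,9}; box has {2,3,4,5,6,8,9} → only 1 remains.
B9 = 5 (sole candidate).
B5 = 7 (sole candidate).
F5 = 1 (sole candidate).
B7 = 1 (sole candidate).
F2 = 5 (sole candidate).
F7 = 3 (sole candidate).
D9 = 8 (sole candidate).
D1 = 7 (sole candidate).
F1 = 2 (sole candidate).
F4 = 7 (sole candidate).
G4 = 6 (sole candidate).
J6 = 9: row 6 has {1,2,3,4,8}; col 9 has {1,2,3,4,5,7,8}; box has {1,2,3,4,5,6,8} → only 9 remains.
D7 = 5 (sole candidate).
G7 = 9 (sole candidate).
J7 = 6 (sole candidate).
E8 = 1 (sole candidate).
C9 = 3 (sole candidate).
E1 = 8 (sole candidate).
E2 = 6 (sole candidate).
H2 = 1 (sole candidate).
D3 = 1 (sole candidate).
H3 = 6 (sole candidate).
D4 = 3 (sole candidate).
E4 = 2 (sole candidate).
D6 = 6: row 6 has {1,2,3,4,8,9}; col 4 has {1,2,3,4,5,7,8,9}; box has {1,2,3,4,7,8,9} → only 6 remains.
E6 = 5: row 6 has {1,2,3,4,6,8,9}; col 5 has {1,2,3,4,6,7,8,9}; box has {1,2,3,4,6,7,8,9} → only 5 remains.
G6 = 7: row 6 has {1,2,3,4,5,6,8,9}; col 7 has {1,2,3,4,5,6,8,9}; box has {1,2,3,4,5,6,8,9} → only 7 remains.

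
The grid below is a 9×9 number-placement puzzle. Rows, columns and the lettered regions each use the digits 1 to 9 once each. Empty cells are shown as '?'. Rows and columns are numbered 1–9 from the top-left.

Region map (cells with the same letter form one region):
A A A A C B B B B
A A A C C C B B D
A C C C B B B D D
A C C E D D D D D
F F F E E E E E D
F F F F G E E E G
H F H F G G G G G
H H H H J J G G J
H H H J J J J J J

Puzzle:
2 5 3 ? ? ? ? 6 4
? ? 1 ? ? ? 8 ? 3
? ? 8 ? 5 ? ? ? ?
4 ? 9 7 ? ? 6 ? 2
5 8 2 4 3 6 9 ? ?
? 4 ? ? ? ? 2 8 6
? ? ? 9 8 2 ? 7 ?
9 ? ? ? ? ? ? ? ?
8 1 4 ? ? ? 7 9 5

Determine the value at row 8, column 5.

row 1, column 4 = 8 (sole candidate).
row 1, column 7 = 1 (sole candidate).
row 2, column 8 = 2 (sole candidate).
row 3, column 7 = 3 (sole candidate).
row 4, column 2 = 3 (sole candidate).
row 4, column 5 = 1 (sole candidate).
row 4, column 8 = 5 (sole candidate).
row 5, column 8 = 1 (sole candidate).
row 5, column 9 = 7 (sole candidate).
row 6, column 3 = 7 (sole candidate).
row 6, column 5 = 9 (sole candidate).
row 6, column 6 = 5 (sole candidate).
row 7, column 2 = 6 (sole candidate).
row 7, column 3 = 5 (sole candidate).
row 7, column 7 = 4 (sole candidate).
row 7, column 9 = 1 (sole candidate).
row 8, column 3 = 6 (sole candidate).
row 8, column 7 = 5 (sole candidate).
row 8, column 8 = 3 (sole candidate).
row 8, column 9 = 8 (sole candidate).
row 9, column 6 = 3 (sole candidate).
row 1, column 5 = 7 (sole candidate).
row 1, column 6 = 9 (sole candidate).
row 2, column 6 = 4 (sole candidate).
row 3, column 2 = 2 (sole candidate).
row 3, column 6 = 7 (sole candidate).
row 3, column 8 = 4 (sole candidate).
row 3, column 9 = 9 (sole candidate).
row 4, column 6 = 8 (sole candidate).
row 7, column 1 = 3 (sole candidate).
row 8, column 2 = 7 (sole candidate).
row 8, column 4 = 2 (sole candidate).
row 8, column 5 = 4: row 8 has {2,3,5,6,7,8,9}; col 5 has {1,3,5,7,8,9}; region has {3,5,7,8,9} → only 4 remains.

4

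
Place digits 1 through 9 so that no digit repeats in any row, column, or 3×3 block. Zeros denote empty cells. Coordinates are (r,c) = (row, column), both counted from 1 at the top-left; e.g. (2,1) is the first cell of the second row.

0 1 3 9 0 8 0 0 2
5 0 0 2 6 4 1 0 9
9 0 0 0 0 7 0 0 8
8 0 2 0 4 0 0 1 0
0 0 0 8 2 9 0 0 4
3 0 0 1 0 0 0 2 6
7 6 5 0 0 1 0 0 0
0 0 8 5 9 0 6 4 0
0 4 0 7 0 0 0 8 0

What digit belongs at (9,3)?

(1,5) = 5 (sole candidate).
(2,3) = 7 (sole candidate).
(2,8) = 3 (sole candidate).
(3,2) = 2 (sole candidate).
(3,4) = 3 (sole candidate).
(3,5) = 1 (sole candidate).
(4,4) = 6 (sole candidate).
(6,5) = 7 (sole candidate).
(6,6) = 5 (sole candidate).
(7,4) = 4 (sole candidate).
(7,8) = 9 (sole candidate).
(7,9) = 3 (sole candidate).
(8,2) = 3 (sole candidate).
(8,6) = 2 (sole candidate).
(9,5) = 3 (sole candidate).
(9,6) = 6 (sole candidate).
(2,2) = 8 (sole candidate).
(4,6) = 3 (sole candidate).
(6,2) = 9 (sole candidate).
(6,3) = 4 (sole candidate).
(6,7) = 8 (sole candidate).
(7,5) = 8 (sole candidate).
(7,7) = 2 (sole candidate).
(8,1) = 1 (sole candidate).
(8,9) = 7 (sole candidate).
(9,1) = 2 (sole candidate).
(9,3) = 9: row 9 has {2,3,4,6,7,8}; col 3 has {2,3,4,5,7,8}; box has {1,2,3,4,5,6,7,8} → only 9 remains.

9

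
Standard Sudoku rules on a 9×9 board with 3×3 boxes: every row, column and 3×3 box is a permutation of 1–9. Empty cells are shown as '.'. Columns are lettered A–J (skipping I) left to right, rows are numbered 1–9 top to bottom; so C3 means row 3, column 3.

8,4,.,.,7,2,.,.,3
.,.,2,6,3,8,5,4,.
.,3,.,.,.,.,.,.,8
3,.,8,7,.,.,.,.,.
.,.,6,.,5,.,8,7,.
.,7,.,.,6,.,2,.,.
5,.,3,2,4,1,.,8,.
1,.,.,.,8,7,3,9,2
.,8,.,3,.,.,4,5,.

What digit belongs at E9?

9

B8 = 6: row 8 has {1,2,3,7,8,9}; col 2 has {3,4,7,8}; box has {1,3,5,8} → only 6 remains.
C8 = 4: row 8 has {1,2,3,6,7,8,9}; col 3 has {2,3,6,8}; box has {1,3,5,6,8} → only 4 remains.
D8 = 5: row 8 has {1,2,3,4,6,7,8,9}; col 4 has {2,3,6,7}; box has {1,2,3,4,7,8} → only 5 remains.
E9 = 9: row 9 has {3,4,5,8}; col 5 has {3,4,5,6,7,8}; box has {1,2,3,4,5,7,8} → only 9 remains.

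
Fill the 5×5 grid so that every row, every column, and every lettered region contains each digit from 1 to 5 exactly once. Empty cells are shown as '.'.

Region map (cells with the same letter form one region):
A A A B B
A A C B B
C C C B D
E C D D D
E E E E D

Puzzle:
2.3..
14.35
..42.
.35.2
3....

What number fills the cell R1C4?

R1C2 = 5: row 1 has {2,3}; col 2 has {3,4}; region has {1,2,3,4} → only 5 remains.
R2C3 = 2: row 2 has {1,3,4,5}; col 3 has {3,4,5}; region has {3,4} → only 2 remains.
R3C1 = 5: row 3 has {2,4}; col 1 has {1,2,3}; region has {2,3,4} → only 5 remains.
R3C2 = 1: row 3 has {2,4,5}; col 2 has {3,4,5}; region has {2,3,4,5} → only 1 remains.
R3C5 = 3: row 3 has {1,2,4,5}; col 5 has {2,5}; region has {2,5} → only 3 remains.
R4C1 = 4: row 4 has {2,3,5}; col 1 has {1,2,3,5}; region has {3} → only 4 remains.
R4C4 = 1: row 4 has {2,3,4,5}; col 4 has {2,3}; region has {2,3,5} → only 1 remains.
R5C2 = 2: row 5 has {3}; col 2 has {1,3,4,5}; region has {3,4} → only 2 remains.
R5C3 = 1: row 5 has {2,3}; col 3 has {2,3,4,5}; region has {2,3,4} → only 1 remains.
R5C4 = 5: row 5 has {1,2,3}; col 4 has {1,2,3}; region has {1,2,3,4} → only 5 remains.
R5C5 = 4: row 5 has {1,2,3,5}; col 5 has {2,3,5}; region has {1,2,3,5} → only 4 remains.
R1C4 = 4: row 1 has {2,3,5}; col 4 has {1,2,3,5}; region has {2,3,5} → only 4 remains.

4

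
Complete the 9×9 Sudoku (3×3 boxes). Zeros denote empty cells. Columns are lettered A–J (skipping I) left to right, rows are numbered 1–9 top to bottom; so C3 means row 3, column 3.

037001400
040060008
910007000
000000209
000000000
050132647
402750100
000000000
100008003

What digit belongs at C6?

C2 = 5: row 2 has {4,6,8}; col 3 has {2,7}; box has {1,3,4,7,9} → only 5 remains.
A6 = 8: row 6 has {1,2,3,4,5,6,7}; col 1 has {1,4,9}; box has {5} → only 8 remains.
C6 = 9: row 6 has {1,2,3,4,5,6,7,8}; col 3 has {2,5,7}; box has {5,8} → only 9 remains.

9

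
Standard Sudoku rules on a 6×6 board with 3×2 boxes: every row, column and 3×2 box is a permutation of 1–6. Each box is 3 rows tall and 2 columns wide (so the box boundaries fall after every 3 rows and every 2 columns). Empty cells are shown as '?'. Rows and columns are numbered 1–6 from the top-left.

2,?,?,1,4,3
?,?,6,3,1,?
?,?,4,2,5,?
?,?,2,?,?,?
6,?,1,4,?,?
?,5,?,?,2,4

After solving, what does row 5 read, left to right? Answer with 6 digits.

621435

R1C2 = 6: row 1 has {1,2,3,4}; col 2 has {5}; box has {2} → only 6 remains.
R1C3 = 5: row 1 has {1,2,3,4,6}; col 3 has {1,2,4,6}; box has {1,2,3,4,6} → only 5 remains.
R2C2 = 4: row 2 has {1,3,6}; col 2 has {5,6}; box has {2,6} → only 4 remains.
R2C6 = 2: row 2 has {1,3,4,6}; col 6 has {3,4}; box has {1,3,4,5} → only 2 remains.
R3C6 = 6: row 3 has {2,4,5}; col 6 has {2,3,4}; box has {1,2,3,4,5} → only 6 remains.
R5C5 = 3: row 5 has {1,4,6}; col 5 has {1,2,4,5}; box has {2,4} → only 3 remains.
R5C6 = 5: row 5 has {1,3,4,6}; col 6 has {2,3,4,6}; box has {2,3,4} → only 5 remains.
R6C3 = 3: row 6 has {2,4,5}; col 3 has {1,2,4,5,6}; box has {1,2,4} → only 3 remains.
R6C4 = 6: row 6 has {2,3,4,5}; col 4 has {1,2,3,4}; box has {1,2,3,4} → only 6 remains.
R2C1 = 5: row 2 has {1,2,3,4,6}; col 1 has {2,6}; box has {2,4,6} → only 5 remains.
R4C4 = 5: row 4 has {2}; col 4 has {1,2,3,4,6}; box has {1,2,3,4,6} → only 5 remains.
R4C5 = 6: row 4 has {2,5}; col 5 has {1,2,3,4,5}; box has {2,3,4,5} → only 6 remains.
R4C6 = 1: row 4 has {2,5,6}; col 6 has {2,3,4,5,6}; box has {2,3,4,5,6} → only 1 remains.
R5C2 = 2: row 5 has {1,3,4,5,6}; col 2 has {4,5,6}; box has {5,6} → only 2 remains.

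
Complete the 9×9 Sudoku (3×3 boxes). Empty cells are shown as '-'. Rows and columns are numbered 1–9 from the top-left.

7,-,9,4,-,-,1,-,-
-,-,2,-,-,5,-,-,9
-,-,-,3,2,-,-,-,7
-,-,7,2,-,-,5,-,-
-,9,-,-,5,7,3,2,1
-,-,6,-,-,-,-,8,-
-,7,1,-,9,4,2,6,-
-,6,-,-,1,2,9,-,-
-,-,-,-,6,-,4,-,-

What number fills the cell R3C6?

9

R1C5 = 8: row 1 has {1,4,7,9}; col 5 has {1,2,5,6,9}; box has {2,3,4,5} → only 8 remains.
R1C6 = 6: row 1 has {1,4,7,8,9}; col 6 has {2,4,5,7}; box has {2,3,4,5,8} → only 6 remains.
R2C5 = 7: row 2 has {2,5,9}; col 5 has {1,2,5,6,8,9}; box has {2,3,4,5,6,8} → only 7 remains.
R6C7 = 7: row 6 has {6,8}; col 7 has {1,2,3,4,5,9}; box has {1,2,3,5,8} → only 7 remains.
R6C9 = 4: row 6 has {6,7,8}; col 9 has {1,7,9}; box has {1,2,3,5,7,8} → only 4 remains.
R2C4 = 1: row 2 has {2,5,7,9}; col 4 has {2,3,4}; box has {2,3,4,5,6,7,8} → only 1 remains.
R3C6 = 9: row 3 has {2,3,7}; col 6 has {2,4,5,6,7}; box has {1,2,3,4,5,6,7,8} → only 9 remains.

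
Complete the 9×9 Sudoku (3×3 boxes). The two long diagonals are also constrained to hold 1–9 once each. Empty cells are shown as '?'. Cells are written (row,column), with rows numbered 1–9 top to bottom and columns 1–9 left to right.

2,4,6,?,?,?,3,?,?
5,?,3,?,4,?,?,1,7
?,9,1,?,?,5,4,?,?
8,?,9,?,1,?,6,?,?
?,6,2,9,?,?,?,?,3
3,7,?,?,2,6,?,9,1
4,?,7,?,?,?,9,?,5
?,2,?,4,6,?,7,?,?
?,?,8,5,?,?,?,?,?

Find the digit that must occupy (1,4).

(2,2) = 8: row 2 has {1,3,4,5,7}; col 2 has {2,4,6,7,9}; box has {1,2,3,4,5,6,9}; main diagonal has {1,2,6,9} → only 8 remains.
(2,7) = 2: row 2 has {1,3,4,5,7,8}; col 7 has {3,4,6,7,9}; box has {1,3,4,7} → only 2 remains.
(3,1) = 7: row 3 has {1,4,5,9}; col 1 has {2,3,4,5,8}; box has {1,2,3,4,5,6,8,9} → only 7 remains.
(4,2) = 5: row 4 has {1,6,8,9}; col 2 has {2,4,6,7,8,9}; box has {2,3,6,7,8,9} → only 5 remains.
(4,6) = 3: row 4 has {1,5,6,8,9}; col 6 has {5,6}; box has {1,2,6,9}; anti-diagonal has {1,2,4,7} → only 3 remains.
(5,1) = 1: row 5 has {2,3,6,9}; col 1 has {2,3,4,5,7,8}; box has {2,3,5,6,7,8,9} → only 1 remains.
(5,5) = 5: row 5 has {1,2,3,6,9}; col 5 has {1,2,4,6}; box has {1,2,3,6,9}; main diagonal has {1,2,6,8,9}; anti-diagonal has {1,2,3,4,7} → only 5 remains.
(5,7) = 8: row 5 has {1,2,3,5,6,9}; col 7 has {2,3,4,6,7,9}; box has {1,3,6,9} → only 8 remains.
(6,3) = 4: row 6 has {1,2,3,6,7,9}; col 3 has {1,2,3,6,7,8,9}; box has {1,2,3,5,6,7,8,9} → only 4 remains.
(6,4) = 8: row 6 has {1,2,3,4,6,7,9}; col 4 has {4,5,9}; box has {1,2,3,5,6,9}; anti-diagonal has {1,2,3,4,5,7} → only 8 remains.
(6,7) = 5: row 6 has {1,2,3,4,6,7,8,9}; col 7 has {2,3,4,6,7,8,9}; box has {1,3,6,8,9} → only 5 remains.
(8,1) = 9: row 8 has {2,4,6,7}; col 1 has {1,2,3,4,5,7,8}; box has {2,4,7,8} → only 9 remains.
(8,3) = 5: row 8 has {2,4,6,7,9}; col 3 has {1,2,3,4,6,7,8,9}; box has {2,4,7,8,9} → only 5 remains.
(8,8) = 3: row 8 has {2,4,5,6,7,9}; col 8 has {1,9}; box has {5,7,9}; main diagonal has {1,2,5,6,8,9} → only 3 remains.
(8,9) = 8: row 8 has {2,3,4,5,6,7,9}; col 9 has {1,3,5,7}; box has {3,5,7,9} → only 8 remains.
(9,1) = 6: row 9 has {5,8}; col 1 has {1,2,3,4,5,7,8,9}; box has {2,4,5,7,8,9}; anti-diagonal has {1,2,3,4,5,7,8} → only 6 remains.
(9,7) = 1: row 9 has {5,6,8}; col 7 has {2,3,4,5,6,7,8,9}; box has {3,5,7,8,9} → only 1 remains.
(9,9) = 4: row 9 has {1,5,6,8}; col 9 has {1,3,5,7,8}; box has {1,3,5,7,8,9}; main diagonal has {1,2,3,5,6,8,9} → only 4 remains.
(1,9) = 9: row 1 has {2,3,4,6}; col 9 has {1,3,4,5,7,8}; box has {1,2,3,4,7}; anti-diagonal has {1,2,3,4,5,6,7,8} → only 9 remains.
(2,4) = 6: row 2 has {1,2,3,4,5,7,8}; col 4 has {4,5,8,9}; box has {4,5} → only 6 remains.
(2,6) = 9: row 2 has {1,2,3,4,5,6,7,8}; col 6 has {3,5,6}; box has {4,5,6} → only 9 remains.
(3,9) = 6: row 3 has {1,4,5,7,9}; col 9 has {1,3,4,5,7,8,9}; box has {1,2,3,4,7,9} → only 6 remains.
(4,4) = 7: row 4 has {1,3,5,6,8,9}; col 4 has {4,5,6,8,9}; box has {1,2,3,5,6,8,9}; main diagonal has {1,2,3,4,5,6,8,9} → only 7 remains.
(4,9) = 2: row 4 has {1,3,5,6,7,8,9}; col 9 has {1,3,4,5,6,7,8,9}; box has {1,3,5,6,8,9} → only 2 remains.
(5,6) = 4: row 5 has {1,2,3,5,6,8,9}; col 6 has {3,5,6,9}; box has {1,2,3,5,6,7,8,9} → only 4 remains.
(5,8) = 7: row 5 has {1,2,3,4,5,6,8,9}; col 8 has {1,3,9}; box has {1,2,3,5,6,8,9} → only 7 remains.
(8,6) = 1: row 8 has {2,3,4,5,6,7,8,9}; col 6 has {3,4,5,6,9}; box has {4,5,6} → only 1 remains.
(9,2) = 3: row 9 has {1,4,5,6,8}; col 2 has {2,4,5,6,7,8,9}; box has {2,4,5,6,7,8,9} → only 3 remains.
(9,8) = 2: row 9 has {1,3,4,5,6,8}; col 8 has {1,3,7,9}; box has {1,3,4,5,7,8,9} → only 2 remains.
(1,4) = 1: row 1 has {2,3,4,6,9}; col 4 has {4,5,6,7,8,9}; box has {4,5,6,9} → only 1 remains.

1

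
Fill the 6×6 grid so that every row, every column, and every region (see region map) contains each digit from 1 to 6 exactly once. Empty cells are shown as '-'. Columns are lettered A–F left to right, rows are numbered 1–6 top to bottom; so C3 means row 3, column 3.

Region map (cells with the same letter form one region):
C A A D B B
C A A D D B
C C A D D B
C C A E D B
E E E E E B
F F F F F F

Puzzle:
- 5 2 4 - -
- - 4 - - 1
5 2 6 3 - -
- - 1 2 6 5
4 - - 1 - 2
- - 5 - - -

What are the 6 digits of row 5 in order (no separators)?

463152

E1 = 3: row 1 has {2,4,5}; col 5 has {6}; region has {1,2,5} → only 3 remains.
F1 = 6: row 1 has {2,3,4,5}; col 6 has {1,2,5}; region has {1,2,3,5} → only 6 remains.
B2 = 3: row 2 has {1,4}; col 2 has {2,5}; region has {1,2,4,5,6} → only 3 remains.
D2 = 5: row 2 has {1,3,4}; col 4 has {1,2,3,4}; region has {3,4,6} → only 5 remains.
E2 = 2: row 2 has {1,3,4,5}; col 5 has {3,6}; region has {3,4,5,6} → only 2 remains.
E3 = 1: row 3 has {2,3,5,6}; col 5 has {2,3,6}; region has {2,3,4,5,6} → only 1 remains.
F3 = 4: row 3 has {1,2,3,5,6}; col 6 has {1,2,5,6}; region has {1,2,3,5,6} → only 4 remains.
A4 = 3: row 4 has {1,2,5,6}; col 1 has {4,5}; region has {2,5} → only 3 remains.
B4 = 4: row 4 has {1,2,3,5,6}; col 2 has {2,3,5}; region has {2,3,5} → only 4 remains.
B5 = 6: row 5 has {1,2,4}; col 2 has {2,3,4,5}; region has {1,2,4} → only 6 remains.
C5 = 3: row 5 has {1,2,4,6}; col 3 has {1,2,4,5,6}; region has {1,2,4,6} → only 3 remains.
E5 = 5: row 5 has {1,2,3,4,6}; col 5 has {1,2,3,6}; region has {1,2,3,4,6} → only 5 remains.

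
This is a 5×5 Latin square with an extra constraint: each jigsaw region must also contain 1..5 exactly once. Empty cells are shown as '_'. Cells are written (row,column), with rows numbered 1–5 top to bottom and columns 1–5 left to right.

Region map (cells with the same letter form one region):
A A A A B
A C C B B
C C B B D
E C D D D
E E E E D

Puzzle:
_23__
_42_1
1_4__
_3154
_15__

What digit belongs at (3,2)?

(1,5) = 5: row 1 has {2,3}; col 5 has {1,4}; region has {1,4} → only 5 remains.
(2,1) = 5: row 2 has {1,2,4}; col 1 has {1}; region has {2,3} → only 5 remains.
(2,4) = 3: row 2 has {1,2,4,5}; col 4 has {5}; region has {1,4,5} → only 3 remains.
(3,2) = 5: row 3 has {1,4}; col 2 has {1,2,3,4}; region has {1,2,3,4} → only 5 remains.

5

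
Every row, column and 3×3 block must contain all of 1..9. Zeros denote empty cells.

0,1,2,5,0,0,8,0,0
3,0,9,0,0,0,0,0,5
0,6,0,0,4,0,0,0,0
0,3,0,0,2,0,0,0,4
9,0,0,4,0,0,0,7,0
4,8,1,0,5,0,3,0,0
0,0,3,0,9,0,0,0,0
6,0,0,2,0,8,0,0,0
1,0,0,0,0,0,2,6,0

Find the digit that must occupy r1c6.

r1c1 = 7 (sole candidate).
r2c2 = 4 (sole candidate).
r4c1 = 5 (sole candidate).
r5c2 = 2 (sole candidate).
r5c3 = 6 (sole candidate).
r3c1 = 8 (sole candidate).
r3c3 = 5 (sole candidate).
r4c3 = 7 (sole candidate).
r7c1 = 2 (sole candidate).
r8c3 = 4 (sole candidate).
r9c3 = 8 (sole candidate).
r1c8 = 4 (hidden single in row 1).
r5c7 = 5 (hidden single in row 5).
r9c6 = 4 (hidden single in row 9).
r7c7 = 4 (hidden single in row 7).
r9c2 = 5 (hidden single in row 9).
r7c2 = 7 (sole candidate).
r8c2 = 9 (sole candidate).
r8c8 = 5 (hidden single in row 8).
r7c6 = 5 (hidden single in row 7).
r7c4 = 6 (hidden single in row 7).
r9c9 = 9 (hidden single in row 9).
r1c6 = 9: in row 1, 9 can only go here (every other open cell in that row sees a 9).

9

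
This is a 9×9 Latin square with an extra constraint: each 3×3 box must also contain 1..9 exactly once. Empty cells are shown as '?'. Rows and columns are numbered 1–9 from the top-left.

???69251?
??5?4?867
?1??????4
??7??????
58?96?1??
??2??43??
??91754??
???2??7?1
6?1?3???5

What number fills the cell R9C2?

7

R1C9 = 3 (sole candidate).
R2C4 = 3 (sole candidate).
R2C6 = 1 (sole candidate).
R5C9 = 2 (sole candidate).
R8C5 = 8 (sole candidate).
R9C4 = 4 (sole candidate).
R9C6 = 9 (sole candidate).
R9C7 = 2 (sole candidate).
R9C8 = 8 (sole candidate).
R3C5 = 5 (sole candidate).
R3C7 = 9 (sole candidate).
R3C8 = 2 (sole candidate).
R4C7 = 6 (sole candidate).
R6C5 = 1 (sole candidate).
R7C8 = 3 (sole candidate).
R7C9 = 6 (sole candidate).
R8C6 = 6 (sole candidate).
R8C8 = 9 (sole candidate).
R9C2 = 7: row 9 has {1,2,3,4,5,6,8,9}; col 2 has {1,8}; box has {1,6,9} → only 7 remains.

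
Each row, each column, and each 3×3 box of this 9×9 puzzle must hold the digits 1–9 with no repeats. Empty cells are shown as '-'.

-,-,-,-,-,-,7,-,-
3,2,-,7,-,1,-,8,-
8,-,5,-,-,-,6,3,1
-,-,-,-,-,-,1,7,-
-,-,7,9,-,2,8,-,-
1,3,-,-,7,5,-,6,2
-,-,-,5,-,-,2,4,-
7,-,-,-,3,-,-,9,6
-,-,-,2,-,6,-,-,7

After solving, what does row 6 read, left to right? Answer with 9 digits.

row 3, column 4 = 4: row 3 has {1,3,5,6,8}; col 4 has {2,5,7,9}; box has {1,7} → only 4 remains.
row 3, column 6 = 9: row 3 has {1,3,4,5,6,8}; col 6 has {1,2,5,6}; box has {1,4,7} → only 9 remains.
row 5, column 8 = 5: row 5 has {2,7,8,9}; col 8 has {3,4,6,7,8,9}; box has {1,2,6,7,8} → only 5 remains.
row 6, column 4 = 8: row 6 has {1,2,3,5,6,7}; col 4 has {2,4,5,7,9}; box has {2,5,7,9} → only 8 remains.
row 8, column 4 = 1: row 8 has {3,6,7,9}; col 4 has {2,4,5,7,8,9}; box has {2,3,5,6} → only 1 remains.
row 8, column 7 = 5: row 8 has {1,3,6,7,9}; col 7 has {1,2,6,7,8}; box has {2,4,6,7,9} → only 5 remains.
row 9, column 7 = 3: row 9 has {2,6,7}; col 7 has {1,2,5,6,7,8}; box has {2,4,5,6,7,9} → only 3 remains.
row 9, column 8 = 1: row 9 has {2,3,6,7}; col 8 has {3,4,5,6,7,8,9}; box has {2,3,4,5,6,7,9} → only 1 remains.
row 1, column 8 = 2: row 1 has {7}; col 8 has {1,3,4,5,6,7,8,9}; box has {1,3,6,7,8} → only 2 remains.
row 3, column 2 = 7: row 3 has {1,3,4,5,6,8,9}; col 2 has {2,3}; box has {2,3,5,8} → only 7 remains.
row 3, column 5 = 2: row 3 has {1,3,4,5,6,7,8,9}; col 5 has {3,7}; box has {1,4,7,9} → only 2 remains.
row 7, column 9 = 8: row 7 has {2,4,5}; col 9 has {1,2,6,7}; box has {1,2,3,4,5,6,7,9} → only 8 remains.
row 7, column 5 = 9: row 7 has {2,4,5,8}; col 5 has {2,3,7}; box has {1,2,3,5,6} → only 9 remains.
row 7, column 6 = 7: row 7 has {2,4,5,8,9}; col 6 has {1,2,5,6,9}; box has {1,2,3,5,6,9} → only 7 remains.
row 7, column 1 = 6: row 7 has {2,4,5,7,8,9}; col 1 has {1,3,7,8}; box has {7} → only 6 remains.
row 7, column 2 = 1: row 7 has {2,4,5,6,7,8,9}; col 2 has {2,3,7}; box has {6,7} → only 1 remains.
row 7, column 3 = 3: row 7 has {1,2,4,5,6,7,8,9}; col 3 has {5,7}; box has {1,6,7} → only 3 remains.
row 5, column 1 = 4: row 5 has {2,5,7,8,9}; col 1 has {1,3,6,7,8}; box has {1,3,7} → only 4 remains.
row 5, column 2 = 6: row 5 has {2,4,5,7,8,9}; col 2 has {1,2,3,7}; box has {1,3,4,7} → only 6 remains.
row 5, column 5 = 1: row 5 has {2,4,5,6,7,8,9}; col 5 has {2,3,7,9}; box has {2,5,7,8,9} → only 1 remains.
row 5, column 9 = 3: row 5 has {1,2,4,5,6,7,8,9}; col 9 has {1,2,6,7,8}; box has {1,2,5,6,7,8} → only 3 remains.
row 6, column 3 = 9: row 6 has {1,2,3,5,6,7,8}; col 3 has {3,5,7}; box has {1,3,4,6,7} → only 9 remains.
row 6, column 7 = 4: row 6 has {1,2,3,5,6,7,8,9}; col 7 has {1,2,3,5,6,7,8}; box has {1,2,3,5,6,7,8} → only 4 remains.

139875462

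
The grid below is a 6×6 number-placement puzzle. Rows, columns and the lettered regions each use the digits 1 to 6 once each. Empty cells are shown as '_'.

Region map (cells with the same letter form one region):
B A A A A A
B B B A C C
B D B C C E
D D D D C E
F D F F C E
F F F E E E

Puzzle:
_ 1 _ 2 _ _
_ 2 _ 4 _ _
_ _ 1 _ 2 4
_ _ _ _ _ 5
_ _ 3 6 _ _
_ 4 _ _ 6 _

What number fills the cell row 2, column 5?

row 5, column 2 = 5: row 5 has {3,6}; col 2 has {1,2,4}; region has {} → only 5 remains.
row 1, column 1 = 4: in row 1, 4 can only go here (every other open cell in that row sees a 4).
row 5, column 5 = 4: in row 5, 4 can only go here (every other open cell in that row sees a 4).
row 4, column 3 = 4: in row 4, 4 can only go here (every other open cell in that row sees a 4).
row 4, column 1 = 2: in row 4, 2 can only go here (every other open cell in that row sees a 2).
row 5, column 1 = 1: row 5 has {3,4,5,6}; col 1 has {2,4}; region has {3,4,6} → only 1 remains.
row 5, column 6 = 2: row 5 has {1,3,4,5,6}; col 6 has {4,5}; region has {4,5,6} → only 2 remains.
row 6, column 1 = 5: row 6 has {4,6}; col 1 has {1,2,4}; region has {1,3,4,6} → only 5 remains.
row 6, column 3 = 2: row 6 has {4,5,6}; col 3 has {1,3,4}; region has {1,3,4,5,6} → only 2 remains.
row 3, column 4 = 5: in row 3, 5 can only go here (every other open cell in that row sees a 5).
row 2, column 3 = 5: in row 2, 5 can only go here (every other open cell in that row sees a 5).
row 1, column 3 = 6: row 1 has {1,2,4}; col 3 has {1,2,3,4,5}; region has {1,2,4} → only 6 remains.
row 1, column 6 = 3: row 1 has {1,2,4,6}; col 6 has {2,4,5}; region has {1,2,4,6} → only 3 remains.
row 6, column 6 = 1: row 6 has {2,4,5,6}; col 6 has {2,3,4,5}; region has {2,4,5,6} → only 1 remains.
row 1, column 5 = 5: row 1 has {1,2,3,4,6}; col 5 has {2,4,6}; region has {1,2,3,4,6} → only 5 remains.
row 2, column 6 = 6: row 2 has {2,4,5}; col 6 has {1,2,3,4,5}; region has {2,4,5} → only 6 remains.
row 6, column 4 = 3: row 6 has {1,2,4,5,6}; col 4 has {2,4,5,6}; region has {1,2,4,5,6} → only 3 remains.
row 2, column 1 = 3: row 2 has {2,4,5,6}; col 1 has {1,2,4,5}; region has {1,2,4,5} → only 3 remains.
row 2, column 5 = 1: row 2 has {2,3,4,5,6}; col 5 has {2,4,5,6}; region has {2,4,5,6} → only 1 remains.

1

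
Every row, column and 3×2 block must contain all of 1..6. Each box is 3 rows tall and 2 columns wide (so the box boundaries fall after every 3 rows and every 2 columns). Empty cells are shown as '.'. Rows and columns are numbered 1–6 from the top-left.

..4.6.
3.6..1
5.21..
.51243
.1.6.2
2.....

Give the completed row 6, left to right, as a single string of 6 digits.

row 1, column 1 = 1: row 1 has {4,6}; col 1 has {2,3,5}; box has {3,5} → only 1 remains.
row 1, column 2 = 2: row 1 has {1,4,6}; col 2 has {1,5}; box has {1,3,5} → only 2 remains.
row 1, column 6 = 5: row 1 has {1,2,4,6}; col 6 has {1,2,3}; box has {1,6} → only 5 remains.
row 2, column 2 = 4: row 2 has {1,3,6}; col 2 has {1,2,5}; box has {1,2,3,5} → only 4 remains.
row 2, column 4 = 5: row 2 has {1,3,4,6}; col 4 has {1,2,6}; box has {1,2,4,6} → only 5 remains.
row 2, column 5 = 2: row 2 has {1,3,4,5,6}; col 5 has {4,6}; box has {1,5,6} → only 2 remains.
row 3, column 2 = 6: row 3 has {1,2,5}; col 2 has {1,2,4,5}; box has {1,2,3,4,5} → only 6 remains.
row 3, column 5 = 3: row 3 has {1,2,5,6}; col 5 has {2,4,6}; box has {1,2,5,6} → only 3 remains.
row 3, column 6 = 4: row 3 has {1,2,3,5,6}; col 6 has {1,2,3,5}; box has {1,2,3,5,6} → only 4 remains.
row 4, column 1 = 6: row 4 has {1,2,3,4,5}; col 1 has {1,2,3,5}; box has {1,2,5} → only 6 remains.
row 5, column 1 = 4: row 5 has {1,2,6}; col 1 has {1,2,3,5,6}; box has {1,2,5,6} → only 4 remains.
row 5, column 5 = 5: row 5 has {1,2,4,6}; col 5 has {2,3,4,6}; box has {2,3,4} → only 5 remains.
row 6, column 2 = 3: row 6 has {2}; col 2 has {1,2,4,5,6}; box has {1,2,4,5,6} → only 3 remains.
row 6, column 3 = 5: row 6 has {2,3}; col 3 has {1,2,4,6}; box has {1,2,6} → only 5 remains.
row 6, column 4 = 4: row 6 has {2,3,5}; col 4 has {1,2,5,6}; box has {1,2,5,6} → only 4 remains.
row 6, column 5 = 1: row 6 has {2,3,4,5}; col 5 has {2,3,4,5,6}; box has {2,3,4,5} → only 1 remains.
row 6, column 6 = 6: row 6 has {1,2,3,4,5}; col 6 has {1,2,3,4,5}; box has {1,2,3,4,5} → only 6 remains.

235416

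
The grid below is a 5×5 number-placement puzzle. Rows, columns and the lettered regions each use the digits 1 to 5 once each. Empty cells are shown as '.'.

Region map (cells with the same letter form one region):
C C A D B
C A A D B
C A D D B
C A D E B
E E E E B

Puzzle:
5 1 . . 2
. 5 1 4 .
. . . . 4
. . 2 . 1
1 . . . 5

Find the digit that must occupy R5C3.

R1C4 = 3: row 1 has {1,2,5}; col 4 has {4}; region has {2,4} → only 3 remains.
R2C5 = 3: row 2 has {1,4,5}; col 5 has {1,2,4,5}; region has {1,2,4,5} → only 3 remains.
R3C3 = 5: row 3 has {4}; col 3 has {1,2}; region has {2,3,4} → only 5 remains.
R3C4 = 1: row 3 has {4,5}; col 4 has {3,4}; region has {2,3,4,5} → only 1 remains.
R4C4 = 5: row 4 has {1,2}; col 4 has {1,3,4}; region has {1} → only 5 remains.
R5C4 = 2: row 5 has {1,5}; col 4 has {1,3,4,5}; region has {1,5} → only 2 remains.
R1C3 = 4: row 1 has {1,2,3,5}; col 3 has {1,2,5}; region has {1,5} → only 4 remains.
R2C1 = 2: row 2 has {1,3,4,5}; col 1 has {1,5}; region has {1,5} → only 2 remains.
R3C1 = 3: row 3 has {1,4,5}; col 1 has {1,2,5}; region has {1,2,5} → only 3 remains.
R3C2 = 2: row 3 has {1,3,4,5}; col 2 has {1,5}; region has {1,4,5} → only 2 remains.
R4C1 = 4: row 4 has {1,2,5}; col 1 has {1,2,3,5}; region has {1,2,3,5} → only 4 remains.
R4C2 = 3: row 4 has {1,2,4,5}; col 2 has {1,2,5}; region has {1,2,4,5} → only 3 remains.
R5C2 = 4: row 5 has {1,2,5}; col 2 has {1,2,3,5}; region has {1,2,5} → only 4 remains.
R5C3 = 3: row 5 has {1,2,4,5}; col 3 has {1,2,4,5}; region has {1,2,4,5} → only 3 remains.

3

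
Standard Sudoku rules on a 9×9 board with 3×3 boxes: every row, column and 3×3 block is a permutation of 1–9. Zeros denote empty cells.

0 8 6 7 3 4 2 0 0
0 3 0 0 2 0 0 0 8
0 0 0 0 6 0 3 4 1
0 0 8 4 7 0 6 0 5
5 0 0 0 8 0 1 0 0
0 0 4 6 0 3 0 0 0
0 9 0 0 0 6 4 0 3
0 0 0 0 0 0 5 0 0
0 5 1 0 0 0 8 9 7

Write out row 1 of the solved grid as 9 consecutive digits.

R1C8 = 5: row 1 has {2,3,4,6,7,8}; col 8 has {4,9}; box has {1,2,3,4,8} → only 5 remains.
R1C9 = 9: row 1 has {2,3,4,5,6,7,8}; col 9 has {1,3,5,7,8}; box has {1,2,3,4,5,8} → only 9 remains.
R2C7 = 7: row 2 has {2,3,8}; col 7 has {1,2,3,4,5,6,8}; box has {1,2,3,4,5,8,9} → only 7 remains.
R2C8 = 6: row 2 has {2,3,7,8}; col 8 has {4,5,9}; box has {1,2,3,4,5,7,8,9} → only 6 remains.
R6C7 = 9: row 6 has {3,4,6}; col 7 has {1,2,3,4,5,6,7,8}; box has {1,5,6} → only 9 remains.
R6C9 = 2: row 6 has {3,4,6,9}; col 9 has {1,3,5,7,8,9}; box has {1,5,6,9} → only 2 remains.
R8C9 = 6: row 8 has {5}; col 9 has {1,2,3,5,7,8,9}; box has {3,4,5,7,8,9} → only 6 remains.
R9C5 = 4: row 9 has {1,5,7,8,9}; col 5 has {2,3,6,7,8}; box has {6} → only 4 remains.
R9C6 = 2: row 9 has {1,4,5,7,8,9}; col 6 has {3,4,6}; box has {4,6} → only 2 remains.
R1C1 = 1: row 1 has {2,3,4,5,6,7,8,9}; col 1 has {5}; box has {3,6,8} → only 1 remains.

186734259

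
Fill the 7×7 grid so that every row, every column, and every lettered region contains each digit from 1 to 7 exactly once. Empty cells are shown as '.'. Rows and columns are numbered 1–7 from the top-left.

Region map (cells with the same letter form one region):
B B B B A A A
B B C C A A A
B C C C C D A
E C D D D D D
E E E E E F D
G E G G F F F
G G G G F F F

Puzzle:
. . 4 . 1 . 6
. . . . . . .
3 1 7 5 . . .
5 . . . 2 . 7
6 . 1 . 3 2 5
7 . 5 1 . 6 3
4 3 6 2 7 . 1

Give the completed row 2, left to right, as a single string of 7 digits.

1623574

row 1, column 1 = 2: row 1 has {1,4,6}; col 1 has {3,4,5,6,7}; region has {3,4} → only 2 remains.
row 1, column 4 = 7: row 1 has {1,2,4,6}; col 4 has {1,2,5}; region has {2,3,4} → only 7 remains.
row 2, column 1 = 1: row 2 has {}; col 1 has {2,3,4,5,6,7}; region has {2,3,4,7} → only 1 remains.
row 3, column 6 = 4: row 3 has {1,3,5,7}; col 6 has {2,6}; region has {2,5,7} → only 4 remains.
row 3, column 7 = 2: row 3 has {1,3,4,5,7}; col 7 has {1,3,5,6,7}; region has {1,6} → only 2 remains.
row 4, column 3 = 3: row 4 has {2,5,7}; col 3 has {1,4,5,6,7}; region has {2,4,5,7} → only 3 remains.
row 4, column 4 = 6: row 4 has {2,3,5,7}; col 4 has {1,2,5,7}; region has {2,3,4,5,7} → only 6 remains.
row 4, column 6 = 1: row 4 has {2,3,5,6,7}; col 6 has {2,4,6}; region has {2,3,4,5,6,7} → only 1 remains.
row 5, column 4 = 4: row 5 has {1,2,3,5,6}; col 4 has {1,2,5,6,7}; region has {1,3,5,6} → only 4 remains.
row 6, column 2 = 2: row 6 has {1,3,5,6,7}; col 2 has {1,3}; region has {1,3,4,5,6} → only 2 remains.
row 6, column 5 = 4: row 6 has {1,2,3,5,6,7}; col 5 has {1,2,3,7}; region has {1,2,3,6,7} → only 4 remains.
row 7, column 6 = 5: row 7 has {1,2,3,4,6,7}; col 6 has {1,2,4,6}; region has {1,2,3,4,6,7} → only 5 remains.
row 1, column 2 = 5: row 1 has {1,2,4,6,7}; col 2 has {1,2,3}; region has {1,2,3,4,7} → only 5 remains.
row 1, column 6 = 3: row 1 has {1,2,4,5,6,7}; col 6 has {1,2,4,5,6}; region has {1,2,6} → only 3 remains.
row 2, column 2 = 6: row 2 has {1}; col 2 has {1,2,3,5}; region has {1,2,3,4,5,7} → only 6 remains.
row 2, column 3 = 2: row 2 has {1,6}; col 3 has {1,3,4,5,6,7}; region has {1,5,7} → only 2 remains.
row 2, column 4 = 3: row 2 has {1,2,6}; col 4 has {1,2,4,5,6,7}; region has {1,2,5,7} → only 3 remains.
row 2, column 5 = 5: row 2 has {1,2,3,6}; col 5 has {1,2,3,4,7}; region has {1,2,3,6} → only 5 remains.
row 2, column 6 = 7: row 2 has {1,2,3,5,6}; col 6 has {1,2,3,4,5,6}; region has {1,2,3,5,6} → only 7 remains.
row 2, column 7 = 4: row 2 has {1,2,3,5,6,7}; col 7 has {1,2,3,5,6,7}; region has {1,2,3,5,6,7} → only 4 remains.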